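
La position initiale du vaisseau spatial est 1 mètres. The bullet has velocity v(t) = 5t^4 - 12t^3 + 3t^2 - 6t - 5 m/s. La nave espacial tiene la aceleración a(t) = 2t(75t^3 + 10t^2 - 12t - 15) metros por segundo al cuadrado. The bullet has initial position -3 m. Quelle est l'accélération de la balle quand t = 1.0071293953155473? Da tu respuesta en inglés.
We must differentiate our velocity equation v(t) = 5·t^4 - 12·t^3 + 3·t^2 - 6·t - 5 1 time. Differentiating velocity, we get acceleration: a(t) = 20·t^3 - 36·t^2 + 6·t - 6. Using a(t) = 20·t^3 - 36·t^2 + 6·t - 6 and substituting t = 1.0071293953155473, we find a = -16.0415492457340.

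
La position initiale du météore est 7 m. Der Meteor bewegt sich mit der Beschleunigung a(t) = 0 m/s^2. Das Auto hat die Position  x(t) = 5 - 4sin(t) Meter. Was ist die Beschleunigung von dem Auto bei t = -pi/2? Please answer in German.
Um dies zu lösen, müssen wir 2 Ableitungen unserer Gleichung für die Position x(t) = 5 - 4·sin(t) nehmen. Durch Ableiten von der Position erhalten wir die Geschwindigkeit: v(t) = -4·cos(t). Die Ableitung von der Geschwindigkeit ergibt die Beschleunigung: a(t) = 4·sin(t). Aus der Gleichung für die Beschleunigung a(t) = 4·sin(t), setzen wir t = -pi/2 ein und erhalten a = -4.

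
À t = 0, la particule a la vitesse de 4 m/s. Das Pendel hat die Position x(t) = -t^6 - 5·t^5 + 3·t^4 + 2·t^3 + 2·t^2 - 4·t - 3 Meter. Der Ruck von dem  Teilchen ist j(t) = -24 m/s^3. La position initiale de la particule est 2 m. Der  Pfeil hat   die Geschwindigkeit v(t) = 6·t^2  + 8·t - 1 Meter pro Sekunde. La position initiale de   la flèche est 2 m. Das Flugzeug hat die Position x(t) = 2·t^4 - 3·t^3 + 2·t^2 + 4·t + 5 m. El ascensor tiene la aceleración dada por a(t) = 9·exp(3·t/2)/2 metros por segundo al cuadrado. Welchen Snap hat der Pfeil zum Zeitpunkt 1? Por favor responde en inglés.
Starting from velocity v(t) = 6·t^2 + 8·t - 1, we take 3 derivatives. Taking d/dt of v(t), we find a(t) = 12·t + 8. Differentiating acceleration, we get jerk: j(t) = 12. Taking d/dt of j(t), we find s(t) = 0. Using s(t) = 0 and substituting t = 1, we find s = 0.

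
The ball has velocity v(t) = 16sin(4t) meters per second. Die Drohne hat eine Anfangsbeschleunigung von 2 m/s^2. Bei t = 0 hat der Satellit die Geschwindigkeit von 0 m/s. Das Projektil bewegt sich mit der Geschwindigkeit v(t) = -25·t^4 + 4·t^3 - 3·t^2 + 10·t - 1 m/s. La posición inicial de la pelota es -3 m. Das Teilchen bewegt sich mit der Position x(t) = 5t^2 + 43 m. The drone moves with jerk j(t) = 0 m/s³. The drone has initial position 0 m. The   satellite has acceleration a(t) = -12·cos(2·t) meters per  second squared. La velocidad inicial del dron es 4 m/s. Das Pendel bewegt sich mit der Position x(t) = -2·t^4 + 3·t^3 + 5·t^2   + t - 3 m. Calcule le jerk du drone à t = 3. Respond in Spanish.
Usando j(t) = 0 y sustituyendo t = 3, encontramos j = 0.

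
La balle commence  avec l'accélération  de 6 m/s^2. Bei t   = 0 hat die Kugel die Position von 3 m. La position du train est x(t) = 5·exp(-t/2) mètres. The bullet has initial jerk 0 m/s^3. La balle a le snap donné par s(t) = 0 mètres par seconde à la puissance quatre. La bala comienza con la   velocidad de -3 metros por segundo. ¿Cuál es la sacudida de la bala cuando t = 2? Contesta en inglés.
Starting from snap s(t) = 0, we take 1 integral. The antiderivative of snap is jerk. Using j(0) = 0, we get j(t) = 0. We have jerk j(t) = 0. Substituting t = 2: j(2) = 0.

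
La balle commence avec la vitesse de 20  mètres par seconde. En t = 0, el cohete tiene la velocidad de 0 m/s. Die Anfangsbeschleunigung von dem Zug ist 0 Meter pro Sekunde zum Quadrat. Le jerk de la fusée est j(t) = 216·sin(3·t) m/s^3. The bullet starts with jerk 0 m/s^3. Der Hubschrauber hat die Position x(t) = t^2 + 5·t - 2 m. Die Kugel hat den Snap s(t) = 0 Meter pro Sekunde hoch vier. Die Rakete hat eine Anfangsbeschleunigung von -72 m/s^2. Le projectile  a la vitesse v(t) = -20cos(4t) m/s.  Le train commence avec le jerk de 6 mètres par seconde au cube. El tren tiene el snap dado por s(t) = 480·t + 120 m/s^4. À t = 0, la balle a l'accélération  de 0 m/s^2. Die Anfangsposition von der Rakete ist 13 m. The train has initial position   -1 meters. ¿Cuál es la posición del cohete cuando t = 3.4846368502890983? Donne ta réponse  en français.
En partant du jerk j(t) = 216·sin(3·t), nous prenons 3 intégrales. En intégrant le jerk et en utilisant la condition initiale a(0) = -72, nous obtenons a(t) = -72·cos(3·t). En intégrant l'accélération et en utilisant la condition initiale v(0) = 0, nous obtenons v(t) = -24·sin(3·t). L'intégrale de la vitesse, avec x(0) = 13, donne la position: x(t) = 8·cos(3·t) + 5. De l'équation de la position x(t) = 8·cos(3·t) + 5, nous substituons t = 3.4846368502890983 pour obtenir x = 0.875501753326785.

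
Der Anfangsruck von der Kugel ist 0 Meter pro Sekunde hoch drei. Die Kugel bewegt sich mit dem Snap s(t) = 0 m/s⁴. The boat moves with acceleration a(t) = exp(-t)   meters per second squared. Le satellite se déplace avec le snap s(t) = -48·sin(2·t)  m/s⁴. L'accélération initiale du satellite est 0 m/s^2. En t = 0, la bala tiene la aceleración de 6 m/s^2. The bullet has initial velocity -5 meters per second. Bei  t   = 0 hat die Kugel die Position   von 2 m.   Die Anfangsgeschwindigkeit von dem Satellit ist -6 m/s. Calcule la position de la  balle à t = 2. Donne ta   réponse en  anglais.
We must find the antiderivative of our snap equation s(t) = 0 4 times. Taking ∫s(t)dt and applying j(0) = 0, we find j(t) = 0. Integrating jerk and using the initial condition a(0) = 6, we get a(t) = 6. Finding the integral of a(t) and using v(0) = -5: v(t) = 6·t - 5. Finding the antiderivative of v(t) and using x(0) = 2: x(t) = 3·t^2 - 5·t + 2. Using x(t) = 3·t^2 - 5·t + 2 and substituting t = 2, we find x = 4.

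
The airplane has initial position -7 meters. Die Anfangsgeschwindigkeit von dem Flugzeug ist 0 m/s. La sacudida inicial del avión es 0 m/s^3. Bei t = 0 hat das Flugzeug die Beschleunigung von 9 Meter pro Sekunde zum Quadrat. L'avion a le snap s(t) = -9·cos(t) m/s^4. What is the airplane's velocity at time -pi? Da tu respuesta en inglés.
To find the answer, we compute 3 antiderivatives of s(t) = -9·cos(t). Taking ∫s(t)dt and applying j(0) = 0, we find j(t) = -9·sin(t). The antiderivative of jerk is acceleration. Using a(0) = 9, we get a(t) = 9·cos(t). Integrating acceleration and using the initial condition v(0) = 0, we get v(t) = 9·sin(t). Using v(t) = 9·sin(t) and substituting t = -pi, we find v = 0.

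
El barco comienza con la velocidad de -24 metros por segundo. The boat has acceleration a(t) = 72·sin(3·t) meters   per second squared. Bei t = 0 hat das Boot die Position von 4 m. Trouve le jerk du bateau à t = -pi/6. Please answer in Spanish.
Debemos derivar nuestra ecuación de la aceleración a(t) = 72·sin(3·t) 1 vez. Tomando d/dt de a(t), encontramos j(t) = 216·cos(3·t). De la ecuación de la sacudida j(t) = 216·cos(3·t), sustituimos t = -pi/6 para obtener j = 0.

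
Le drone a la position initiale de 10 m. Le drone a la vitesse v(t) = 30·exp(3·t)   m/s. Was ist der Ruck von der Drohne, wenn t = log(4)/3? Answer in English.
We must differentiate our velocity equation v(t) = 30·exp(3·t) 2 times. The derivative of velocity gives acceleration: a(t) = 90·exp(3·t). Taking d/dt of a(t), we find j(t) = 270·exp(3·t). Using j(t) = 270·exp(3·t) and substituting t = log(4)/3, we find j = 1080.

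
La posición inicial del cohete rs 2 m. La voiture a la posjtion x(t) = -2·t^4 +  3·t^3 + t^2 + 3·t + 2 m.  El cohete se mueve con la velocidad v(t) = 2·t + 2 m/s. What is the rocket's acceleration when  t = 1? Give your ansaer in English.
Starting from velocity v(t) = 2·t + 2, we take 1 derivative. Differentiating velocity, we get acceleration: a(t) = 2. Using a(t) = 2 and substituting t = 1, we find a = 2.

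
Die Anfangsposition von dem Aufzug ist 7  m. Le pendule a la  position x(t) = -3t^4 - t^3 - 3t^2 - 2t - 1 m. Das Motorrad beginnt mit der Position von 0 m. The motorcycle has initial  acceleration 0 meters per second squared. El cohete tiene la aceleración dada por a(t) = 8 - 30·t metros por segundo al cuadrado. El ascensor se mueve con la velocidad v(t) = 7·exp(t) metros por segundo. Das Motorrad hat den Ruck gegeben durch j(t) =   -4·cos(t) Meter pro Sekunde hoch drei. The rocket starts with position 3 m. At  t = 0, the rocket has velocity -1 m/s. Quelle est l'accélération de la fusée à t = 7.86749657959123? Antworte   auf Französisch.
En utilisant a(t) = 8 - 30·t et en substituant t = 7.86749657959123, nous trouvons a = -228.024897387737.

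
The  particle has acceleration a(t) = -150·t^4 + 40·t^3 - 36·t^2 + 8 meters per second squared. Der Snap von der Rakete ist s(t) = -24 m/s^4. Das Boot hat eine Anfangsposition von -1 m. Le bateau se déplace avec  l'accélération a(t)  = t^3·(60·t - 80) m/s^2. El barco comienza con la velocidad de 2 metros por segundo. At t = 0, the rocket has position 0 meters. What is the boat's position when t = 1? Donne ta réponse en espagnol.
Partiendo de la aceleración a(t) = t^3·(60·t - 80), tomamos 2 antiderivadas. La antiderivada de la aceleración es la velocidad. Usando v(0) = 2, obtenemos v(t) = 12·t^5 - 20·t^4 + 2. La antiderivada de la velocidad es la posición. Usando x(0) = -1, obtenemos x(t) = 2·t^6 - 4·t^5 + 2·t - 1. De la ecuación de la posición x(t) = 2·t^6 - 4·t^5 + 2·t - 1, sustituimos t = 1 para obtener x = -1.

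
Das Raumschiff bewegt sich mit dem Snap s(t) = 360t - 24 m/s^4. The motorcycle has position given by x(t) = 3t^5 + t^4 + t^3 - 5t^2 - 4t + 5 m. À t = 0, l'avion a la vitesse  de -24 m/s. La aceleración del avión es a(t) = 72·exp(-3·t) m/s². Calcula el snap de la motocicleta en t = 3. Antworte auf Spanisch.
Para resolver esto, necesitamos tomar 4 derivadas de nuestra ecuación de la posición x(t) = 3·t^5 + t^4 + t^3 - 5·t^2 - 4·t + 5. La derivada de la posición da la velocidad: v(t) = 15·t^4 + 4·t^3 + 3·t^2 - 10·t - 4. La derivada de la velocidad da la aceleración: a(t) = 60·t^3 + 12·t^2 + 6·t - 10. Derivando la aceleración, obtenemos la sacudida: j(t) = 180·t^2 + 24·t + 6. La derivada de la sacudida da el snap: s(t) = 360·t + 24. Tenemos el snap s(t) = 360·t + 24. Sustituyendo t = 3: s(3) = 1104.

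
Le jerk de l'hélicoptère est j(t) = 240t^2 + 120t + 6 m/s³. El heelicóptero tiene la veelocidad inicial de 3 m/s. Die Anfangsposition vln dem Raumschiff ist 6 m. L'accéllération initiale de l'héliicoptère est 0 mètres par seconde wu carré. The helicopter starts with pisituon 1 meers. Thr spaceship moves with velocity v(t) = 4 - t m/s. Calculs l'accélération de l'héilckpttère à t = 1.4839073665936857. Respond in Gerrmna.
Um dies zu lösen, müssen wir 1 Stammfunktion unserer Gleichung für den Ruck j(t) = 240·t^2 + 120·t + 6 finden. Mit ∫j(t)dt und Anwendung von a(0) = 0, finden wir a(t) = 2·t·(40·t^2 + 30·t + 3). Wir haben die Beschleunigung a(t) = 2·t·(40·t^2 + 30·t + 3). Durch Einsetzen von t = 1.4839073665936857: a(1.4839073665936857) = 402.425183339584.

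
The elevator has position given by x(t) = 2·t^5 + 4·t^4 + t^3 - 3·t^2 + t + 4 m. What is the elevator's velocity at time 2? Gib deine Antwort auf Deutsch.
Wir müssen unsere Gleichung für die Position x(t) = 2·t^5 + 4·t^4 + t^3 - 3·t^2 + t + 4 1-mal ableiten. Die Ableitung von der Position ergibt die Geschwindigkeit: v(t) = 10·t^4 + 16·t^3 + 3·t^2 - 6·t + 1. Wir haben die Geschwindigkeit v(t) = 10·t^4 + 16·t^3 + 3·t^2 - 6·t + 1. Durch Einsetzen von t = 2: v(2) = 289.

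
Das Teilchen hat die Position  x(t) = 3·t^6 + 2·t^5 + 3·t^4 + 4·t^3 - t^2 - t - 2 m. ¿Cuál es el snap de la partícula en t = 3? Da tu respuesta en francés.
Pour résoudre ceci, nous devons prendre 4 dérivées de notre équation de la position x(t) = 3·t^6 + 2·t^5 + 3·t^4 + 4·t^3 - t^2 - t - 2. La dérivée de la position donne la vitesse: v(t) = 18·t^5 + 10·t^4 + 12·t^3 + 12·t^2 - 2·t - 1. La dérivée de la vitesse donne l'accélération: a(t) = 90·t^4 + 40·t^3 + 36·t^2 + 24·t - 2. En dérivant l'accélération, nous obtenons le jerk: j(t) = 360·t^3 + 120·t^2 + 72·t + 24. En prenant d/dt de j(t), nous trouvons s(t) = 1080·t^2 + 240·t + 72. En utilisant s(t) = 1080·t^2 + 240·t + 72 et en substituant t = 3, nous trouvons s = 10512.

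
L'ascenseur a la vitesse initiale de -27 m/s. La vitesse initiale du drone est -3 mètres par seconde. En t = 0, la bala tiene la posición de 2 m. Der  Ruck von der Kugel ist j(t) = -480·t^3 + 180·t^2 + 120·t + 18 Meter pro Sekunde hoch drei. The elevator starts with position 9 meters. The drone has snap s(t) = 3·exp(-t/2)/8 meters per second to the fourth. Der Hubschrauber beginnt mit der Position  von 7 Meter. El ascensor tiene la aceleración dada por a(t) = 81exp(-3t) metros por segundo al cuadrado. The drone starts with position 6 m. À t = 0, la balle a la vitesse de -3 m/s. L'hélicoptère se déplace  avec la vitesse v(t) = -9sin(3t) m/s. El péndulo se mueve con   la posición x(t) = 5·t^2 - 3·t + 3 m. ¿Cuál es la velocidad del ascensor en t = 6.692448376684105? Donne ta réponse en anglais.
Starting from acceleration a(t) = 81·exp(-3·t), we take 1 antiderivative. Taking ∫a(t)dt and applying v(0) = -27, we find v(t) = -27·exp(-3·t). We have velocity v(t) = -27·exp(-3·t). Substituting t = 6.692448376684105: v(6.692448376684105) = -5.15090527048319E-8.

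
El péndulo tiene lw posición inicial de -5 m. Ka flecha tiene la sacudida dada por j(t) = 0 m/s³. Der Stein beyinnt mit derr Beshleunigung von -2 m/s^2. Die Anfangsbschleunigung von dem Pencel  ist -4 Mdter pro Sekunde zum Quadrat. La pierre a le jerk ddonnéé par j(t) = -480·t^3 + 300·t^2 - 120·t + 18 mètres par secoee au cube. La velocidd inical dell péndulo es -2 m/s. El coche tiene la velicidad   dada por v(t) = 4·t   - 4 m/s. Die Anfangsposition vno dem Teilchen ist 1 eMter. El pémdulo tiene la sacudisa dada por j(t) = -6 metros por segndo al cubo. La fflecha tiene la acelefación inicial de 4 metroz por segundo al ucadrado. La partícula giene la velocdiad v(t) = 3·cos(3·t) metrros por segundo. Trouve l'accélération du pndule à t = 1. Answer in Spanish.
Debemos encontrar la antiderivada de nuestra ecuación de la sacudida j(t) = -6 1 vez. Tomando ∫j(t)dt y aplicando a(0) = -4, encontramos a(t) = -6·t - 4. De la ecuación de la aceleración a(t) = -6·t - 4, sustituimos t = 1 para obtener a = -10.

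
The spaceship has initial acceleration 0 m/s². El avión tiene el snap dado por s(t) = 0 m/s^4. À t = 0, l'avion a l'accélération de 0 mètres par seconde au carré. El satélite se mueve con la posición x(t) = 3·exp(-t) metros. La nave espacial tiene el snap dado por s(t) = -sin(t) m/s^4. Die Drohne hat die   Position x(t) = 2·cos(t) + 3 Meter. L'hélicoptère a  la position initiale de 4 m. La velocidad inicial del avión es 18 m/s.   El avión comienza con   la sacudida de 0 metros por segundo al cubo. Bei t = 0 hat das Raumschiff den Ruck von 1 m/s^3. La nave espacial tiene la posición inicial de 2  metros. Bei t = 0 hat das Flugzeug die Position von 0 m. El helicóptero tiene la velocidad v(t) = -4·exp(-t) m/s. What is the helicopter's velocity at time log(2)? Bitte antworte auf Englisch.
Using v(t) = -4·exp(-t) and substituting t = log(2), we find v = -2.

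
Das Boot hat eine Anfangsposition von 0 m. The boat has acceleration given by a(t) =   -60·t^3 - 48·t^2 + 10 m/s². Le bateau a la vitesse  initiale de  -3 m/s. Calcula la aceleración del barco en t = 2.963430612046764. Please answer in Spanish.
Usando a(t) = -60·t^3 - 48·t^2 + 10 y sustituyendo t = 2.963430612046764, encontramos a = -1973.00901772604.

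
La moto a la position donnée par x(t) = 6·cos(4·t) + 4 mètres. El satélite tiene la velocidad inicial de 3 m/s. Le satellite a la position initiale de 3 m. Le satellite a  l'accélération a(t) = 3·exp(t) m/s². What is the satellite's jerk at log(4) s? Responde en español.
Debemos derivar nuestra ecuación de la aceleración a(t) = 3·exp(t) 1 vez. La derivada de la aceleración da la sacudida: j(t) = 3·exp(t). Tenemos la sacudida j(t) = 3·exp(t). Sustituyendo t = log(4): j(log(4)) = 12.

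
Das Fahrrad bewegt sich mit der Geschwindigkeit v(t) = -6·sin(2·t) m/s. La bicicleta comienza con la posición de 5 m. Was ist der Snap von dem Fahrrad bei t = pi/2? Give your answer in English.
To solve this, we need to take 3 derivatives of our velocity equation v(t) = -6·sin(2·t). The derivative of velocity gives acceleration: a(t) = -12·cos(2·t). The derivative of acceleration gives jerk: j(t) = 24·sin(2·t). Taking d/dt of j(t), we find s(t) = 48·cos(2·t). From the given snap equation s(t) = 48·cos(2·t), we substitute t = pi/2 to get s = -48.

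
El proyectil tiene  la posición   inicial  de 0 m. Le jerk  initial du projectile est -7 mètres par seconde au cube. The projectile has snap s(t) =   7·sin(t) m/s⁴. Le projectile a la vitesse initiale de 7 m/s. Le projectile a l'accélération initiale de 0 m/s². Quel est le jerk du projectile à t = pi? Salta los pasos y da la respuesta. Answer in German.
Die Antwort ist 7.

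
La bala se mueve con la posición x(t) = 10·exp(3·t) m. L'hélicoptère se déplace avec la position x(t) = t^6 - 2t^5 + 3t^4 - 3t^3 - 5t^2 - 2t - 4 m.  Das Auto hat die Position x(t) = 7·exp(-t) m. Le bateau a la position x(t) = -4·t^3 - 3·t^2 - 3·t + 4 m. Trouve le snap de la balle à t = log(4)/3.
Nous devons dériver notre équation de la position x(t) = 10·exp(3·t) 4 fois. En dérivant la position, nous obtenons la vitesse: v(t) = 30·exp(3·t). La dérivée de la vitesse donne l'accélération: a(t) = 90·exp(3·t). En prenant d/dt de a(t), nous trouvons j(t) = 270·exp(3·t). En prenant d/dt de j(t), nous trouvons s(t) = 810·exp(3·t). En utilisant s(t) = 810·exp(3·t) et en substituant t = log(4)/3, nous trouvons s = 3240.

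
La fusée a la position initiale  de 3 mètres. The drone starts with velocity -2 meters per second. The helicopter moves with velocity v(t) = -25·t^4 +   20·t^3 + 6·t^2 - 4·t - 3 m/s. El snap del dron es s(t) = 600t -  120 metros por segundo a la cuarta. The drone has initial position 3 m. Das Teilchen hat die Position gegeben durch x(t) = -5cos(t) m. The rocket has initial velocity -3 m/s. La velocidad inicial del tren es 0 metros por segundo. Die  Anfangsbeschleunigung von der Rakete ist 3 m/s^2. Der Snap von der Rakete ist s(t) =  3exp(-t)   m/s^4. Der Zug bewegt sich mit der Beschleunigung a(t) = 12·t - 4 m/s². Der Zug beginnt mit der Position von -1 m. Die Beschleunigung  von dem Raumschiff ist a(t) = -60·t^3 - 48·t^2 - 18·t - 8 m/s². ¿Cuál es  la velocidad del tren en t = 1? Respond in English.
Starting from acceleration a(t) = 12·t - 4, we take 1 antiderivative. Taking ∫a(t)dt and applying v(0) = 0, we find v(t) = 2·t·(3·t - 2). From the given velocity equation v(t) = 2·t·(3·t - 2), we substitute t = 1 to get v = 2.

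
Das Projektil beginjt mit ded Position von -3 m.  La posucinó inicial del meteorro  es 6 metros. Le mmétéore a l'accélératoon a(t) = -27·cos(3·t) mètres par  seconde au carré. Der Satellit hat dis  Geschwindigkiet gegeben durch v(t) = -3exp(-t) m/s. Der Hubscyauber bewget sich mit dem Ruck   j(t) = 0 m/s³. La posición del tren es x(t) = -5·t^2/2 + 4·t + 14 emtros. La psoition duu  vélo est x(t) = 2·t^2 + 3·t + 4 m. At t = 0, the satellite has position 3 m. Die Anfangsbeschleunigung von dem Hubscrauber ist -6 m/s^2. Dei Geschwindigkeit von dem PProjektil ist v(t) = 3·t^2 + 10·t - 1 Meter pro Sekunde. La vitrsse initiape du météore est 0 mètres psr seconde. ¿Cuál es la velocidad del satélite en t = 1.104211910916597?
Usando v(t) = -3·exp(-t) y sustituyendo t = 1.104211910916597, encontramos v = -0.994416026413685.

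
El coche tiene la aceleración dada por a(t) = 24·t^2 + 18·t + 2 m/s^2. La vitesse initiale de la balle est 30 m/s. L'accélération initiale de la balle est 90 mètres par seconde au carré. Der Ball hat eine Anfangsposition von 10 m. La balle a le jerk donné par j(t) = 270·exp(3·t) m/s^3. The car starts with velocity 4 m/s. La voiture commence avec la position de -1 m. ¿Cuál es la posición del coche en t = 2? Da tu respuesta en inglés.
To find the answer, we compute 2 integrals of a(t) = 24·t^2 + 18·t + 2. Taking ∫a(t)dt and applying v(0) = 4, we find v(t) = 8·t^3 + 9·t^2 + 2·t + 4. Taking ∫v(t)dt and applying x(0) = -1, we find x(t) = 2·t^4 + 3·t^3 + t^2 + 4·t - 1. From the given position equation x(t) = 2·t^4 + 3·t^3 + t^2 + 4·t - 1, we substitute t = 2 to get x = 67.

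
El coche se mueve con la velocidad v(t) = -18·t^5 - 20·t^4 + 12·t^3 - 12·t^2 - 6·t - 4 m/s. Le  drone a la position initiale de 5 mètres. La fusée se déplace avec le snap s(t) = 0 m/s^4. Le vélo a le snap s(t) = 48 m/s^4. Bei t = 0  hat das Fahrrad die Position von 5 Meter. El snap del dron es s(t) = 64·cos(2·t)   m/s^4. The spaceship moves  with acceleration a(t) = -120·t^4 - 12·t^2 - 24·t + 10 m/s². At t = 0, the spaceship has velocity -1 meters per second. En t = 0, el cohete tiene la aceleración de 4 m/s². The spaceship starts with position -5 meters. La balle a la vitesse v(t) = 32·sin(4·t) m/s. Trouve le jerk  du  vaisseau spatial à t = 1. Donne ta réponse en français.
En partant de l'accélération a(t) = -120·t^4 - 12·t^2 - 24·t + 10, nous prenons 1 dérivée. La dérivée de l'accélération donne le jerk: j(t) = -480·t^3 - 24·t - 24. En utilisant j(t) = -480·t^3 - 24·t - 24 et en substituant t = 1, nous trouvons j = -528.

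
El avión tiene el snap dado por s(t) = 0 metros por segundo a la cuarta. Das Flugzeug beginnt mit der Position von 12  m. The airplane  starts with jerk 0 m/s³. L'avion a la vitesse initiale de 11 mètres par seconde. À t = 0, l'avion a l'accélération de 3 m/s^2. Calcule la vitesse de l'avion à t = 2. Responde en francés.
En partant du snap s(t) = 0, nous prenons 3 primitives. L'intégrale du snap est le jerk. En utilisant j(0) = 0, nous obtenons j(t) = 0. L'intégrale du jerk, avec a(0) = 3, donne l'accélération: a(t) = 3. En prenant ∫a(t)dt et en appliquant v(0) = 11, nous trouvons v(t) = 3·t + 11. Nous avons la vitesse v(t) = 3·t + 11. En substituant t = 2: v(2) = 17.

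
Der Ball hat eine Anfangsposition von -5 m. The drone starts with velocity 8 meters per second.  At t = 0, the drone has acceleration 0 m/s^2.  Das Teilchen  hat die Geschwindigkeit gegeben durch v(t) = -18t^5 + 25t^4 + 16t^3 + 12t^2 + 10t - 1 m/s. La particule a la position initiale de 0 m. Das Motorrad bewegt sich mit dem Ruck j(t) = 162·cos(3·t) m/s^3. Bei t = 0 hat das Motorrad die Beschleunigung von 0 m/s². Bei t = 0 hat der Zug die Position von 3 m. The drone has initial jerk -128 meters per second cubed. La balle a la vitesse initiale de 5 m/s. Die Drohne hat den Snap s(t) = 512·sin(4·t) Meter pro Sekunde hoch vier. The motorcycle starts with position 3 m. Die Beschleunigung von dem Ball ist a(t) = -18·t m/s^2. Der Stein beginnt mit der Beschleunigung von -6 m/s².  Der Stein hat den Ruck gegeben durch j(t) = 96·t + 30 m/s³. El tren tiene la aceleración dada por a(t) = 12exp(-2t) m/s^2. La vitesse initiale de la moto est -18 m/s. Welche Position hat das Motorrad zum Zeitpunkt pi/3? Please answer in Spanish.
Partiendo de la sacudida j(t) = 162·cos(3·t), tomamos 3 antiderivadas. La integral de la sacudida es la aceleración. Usando a(0) = 0, obtenemos a(t) = 54·sin(3·t). Integrando la aceleración y usando la condición inicial v(0) = -18, obtenemos v(t) = -18·cos(3·t). Integrando la velocidad y usando la condición inicial x(0) = 3, obtenemos x(t) = 3 - 6·sin(3·t). De la ecuación de la posición x(t) = 3 - 6·sin(3·t), sustituimos t = pi/3 para obtener x = 3.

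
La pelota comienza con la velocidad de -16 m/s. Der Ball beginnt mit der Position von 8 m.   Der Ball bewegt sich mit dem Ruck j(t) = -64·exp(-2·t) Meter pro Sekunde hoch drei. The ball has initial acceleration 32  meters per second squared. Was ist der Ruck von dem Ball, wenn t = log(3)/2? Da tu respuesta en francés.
Nous avons le jerk j(t) = -64·exp(-2·t). En substituant t = log(3)/2: j(log(3)/2) = -64/3.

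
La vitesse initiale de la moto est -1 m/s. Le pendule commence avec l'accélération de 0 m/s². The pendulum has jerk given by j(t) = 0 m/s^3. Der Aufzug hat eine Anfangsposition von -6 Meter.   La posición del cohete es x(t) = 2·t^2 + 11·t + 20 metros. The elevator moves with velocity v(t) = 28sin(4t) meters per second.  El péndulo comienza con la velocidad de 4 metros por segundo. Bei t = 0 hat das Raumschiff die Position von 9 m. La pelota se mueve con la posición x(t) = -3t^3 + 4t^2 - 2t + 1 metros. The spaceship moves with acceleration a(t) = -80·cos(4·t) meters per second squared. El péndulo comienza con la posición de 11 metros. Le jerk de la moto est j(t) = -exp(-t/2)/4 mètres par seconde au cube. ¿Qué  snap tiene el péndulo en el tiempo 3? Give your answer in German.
Ausgehend von dem Ruck j(t) = 0, nehmen wir 1 Ableitung. Mit d/dt von j(t) finden wir s(t) = 0. Aus der Gleichung für den Snap s(t) = 0, setzen wir t = 3 ein und erhalten s = 0.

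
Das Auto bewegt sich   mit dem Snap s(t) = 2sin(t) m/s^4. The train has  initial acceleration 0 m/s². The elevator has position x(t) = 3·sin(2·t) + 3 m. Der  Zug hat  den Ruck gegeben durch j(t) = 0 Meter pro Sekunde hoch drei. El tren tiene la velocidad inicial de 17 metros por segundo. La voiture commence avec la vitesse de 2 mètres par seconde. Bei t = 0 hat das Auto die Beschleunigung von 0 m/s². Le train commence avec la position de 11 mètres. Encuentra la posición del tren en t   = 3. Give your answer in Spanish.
Para resolver esto, necesitamos tomar 3 integrales de nuestra ecuación de la sacudida j(t) = 0. La integral de la sacudida es la aceleración. Usando a(0) = 0, obtenemos a(t) = 0. La integral de la aceleración es la velocidad. Usando v(0) = 17, obtenemos v(t) = 17. La integral de la velocidad, con x(0) = 11, da la posición: x(t) = 17·t + 11. Usando x(t) = 17·t + 11 y sustituyendo t = 3, encontramos x = 62.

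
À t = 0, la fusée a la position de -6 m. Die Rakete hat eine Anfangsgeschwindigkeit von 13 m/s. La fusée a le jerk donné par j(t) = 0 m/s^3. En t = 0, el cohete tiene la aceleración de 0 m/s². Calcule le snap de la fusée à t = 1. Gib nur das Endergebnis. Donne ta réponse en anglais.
s(1) = 0.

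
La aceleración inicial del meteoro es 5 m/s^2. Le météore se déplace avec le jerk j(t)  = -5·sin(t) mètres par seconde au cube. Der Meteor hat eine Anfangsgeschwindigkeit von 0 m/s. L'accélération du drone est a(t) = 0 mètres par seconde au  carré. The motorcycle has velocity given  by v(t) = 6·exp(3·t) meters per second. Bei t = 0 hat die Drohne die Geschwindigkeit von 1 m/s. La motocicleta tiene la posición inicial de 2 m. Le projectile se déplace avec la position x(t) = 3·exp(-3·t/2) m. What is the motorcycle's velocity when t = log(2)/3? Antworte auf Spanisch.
Usando v(t) = 6·exp(3·t) y sustituyendo t = log(2)/3, encontramos v = 12.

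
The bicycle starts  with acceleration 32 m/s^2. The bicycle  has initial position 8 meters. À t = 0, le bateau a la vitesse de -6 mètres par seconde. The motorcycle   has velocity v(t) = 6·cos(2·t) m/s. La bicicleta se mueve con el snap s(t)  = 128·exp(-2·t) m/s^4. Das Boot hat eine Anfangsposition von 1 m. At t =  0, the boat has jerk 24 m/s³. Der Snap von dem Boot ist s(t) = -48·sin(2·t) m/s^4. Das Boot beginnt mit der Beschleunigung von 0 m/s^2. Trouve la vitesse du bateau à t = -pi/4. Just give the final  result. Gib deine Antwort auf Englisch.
The answer is 0.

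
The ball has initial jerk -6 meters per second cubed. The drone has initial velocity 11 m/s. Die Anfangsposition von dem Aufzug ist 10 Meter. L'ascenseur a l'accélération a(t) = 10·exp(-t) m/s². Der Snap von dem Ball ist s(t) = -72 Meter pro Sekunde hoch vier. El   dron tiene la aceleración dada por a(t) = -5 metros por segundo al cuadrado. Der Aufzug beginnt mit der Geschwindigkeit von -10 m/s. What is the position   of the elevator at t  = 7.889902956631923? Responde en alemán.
Ausgehend von der Beschleunigung a(t) = 10·exp(-t), nehmen wir 2 Stammfunktionen. Das Integral von der Beschleunigung ist die Geschwindigkeit. Mit v(0) = -10 erhalten wir v(t) = -10·exp(-t). Mit ∫v(t)dt und Anwendung von x(0) = 10, finden wir x(t) = 10·exp(-t). Mit x(t) = 10·exp(-t) und Einsetzen von t = 7.889902956631923, finden wir x = 0.00374505916538202.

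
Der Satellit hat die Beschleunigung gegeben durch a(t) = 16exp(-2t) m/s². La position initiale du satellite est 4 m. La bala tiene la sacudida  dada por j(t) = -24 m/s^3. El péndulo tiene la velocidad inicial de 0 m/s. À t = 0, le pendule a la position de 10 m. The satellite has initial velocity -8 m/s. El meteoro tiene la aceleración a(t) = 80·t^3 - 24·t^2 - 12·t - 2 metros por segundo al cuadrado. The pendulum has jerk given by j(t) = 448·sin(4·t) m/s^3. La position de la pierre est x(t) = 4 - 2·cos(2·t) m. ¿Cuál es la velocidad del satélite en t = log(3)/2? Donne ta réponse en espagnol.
Necesitamos integrar nuestra ecuación de la aceleración a(t) = 16·exp(-2·t) 1 vez. La integral de la aceleración, con v(0) = -8, da la velocidad: v(t) = -8·exp(-2·t). Usando v(t) = -8·exp(-2·t) y sustituyendo t = log(3)/2, encontramos v = -8/3.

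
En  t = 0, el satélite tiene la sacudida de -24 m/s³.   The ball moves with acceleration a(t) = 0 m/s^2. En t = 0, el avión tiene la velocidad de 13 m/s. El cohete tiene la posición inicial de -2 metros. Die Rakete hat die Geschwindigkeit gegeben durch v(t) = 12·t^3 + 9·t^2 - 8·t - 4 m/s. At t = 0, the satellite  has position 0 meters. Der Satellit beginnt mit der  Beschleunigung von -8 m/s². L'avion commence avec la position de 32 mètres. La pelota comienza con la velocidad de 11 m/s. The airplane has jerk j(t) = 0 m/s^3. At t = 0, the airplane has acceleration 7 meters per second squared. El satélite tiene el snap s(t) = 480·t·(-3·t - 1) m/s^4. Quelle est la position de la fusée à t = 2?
Nous devons intégrer notre équation de la vitesse v(t) = 12·t^3 + 9·t^2 - 8·t - 4 1 fois. L'intégrale de la vitesse, avec x(0) = -2, donne la position: x(t) = 3·t^4 + 3·t^3 - 4·t^2 - 4·t - 2. Nous avons la position x(t) = 3·t^4 + 3·t^3 - 4·t^2 - 4·t - 2. En substituant t = 2: x(2) = 46.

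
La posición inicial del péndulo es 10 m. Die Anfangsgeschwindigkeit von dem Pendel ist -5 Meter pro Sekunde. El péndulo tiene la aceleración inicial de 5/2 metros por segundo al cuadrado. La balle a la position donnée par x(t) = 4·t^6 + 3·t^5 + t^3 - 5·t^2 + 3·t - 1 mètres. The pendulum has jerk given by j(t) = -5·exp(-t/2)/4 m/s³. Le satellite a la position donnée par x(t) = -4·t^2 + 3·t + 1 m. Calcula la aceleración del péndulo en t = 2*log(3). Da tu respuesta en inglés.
To find the answer, we compute 1 integral of j(t) = -5·exp(-t/2)/4. The antiderivative of jerk is acceleration. Using a(0) = 5/2, we get a(t) = 5·exp(-t/2)/2. From the given acceleration equation a(t) = 5·exp(-t/2)/2, we substitute t = 2*log(3) to get a = 5/6.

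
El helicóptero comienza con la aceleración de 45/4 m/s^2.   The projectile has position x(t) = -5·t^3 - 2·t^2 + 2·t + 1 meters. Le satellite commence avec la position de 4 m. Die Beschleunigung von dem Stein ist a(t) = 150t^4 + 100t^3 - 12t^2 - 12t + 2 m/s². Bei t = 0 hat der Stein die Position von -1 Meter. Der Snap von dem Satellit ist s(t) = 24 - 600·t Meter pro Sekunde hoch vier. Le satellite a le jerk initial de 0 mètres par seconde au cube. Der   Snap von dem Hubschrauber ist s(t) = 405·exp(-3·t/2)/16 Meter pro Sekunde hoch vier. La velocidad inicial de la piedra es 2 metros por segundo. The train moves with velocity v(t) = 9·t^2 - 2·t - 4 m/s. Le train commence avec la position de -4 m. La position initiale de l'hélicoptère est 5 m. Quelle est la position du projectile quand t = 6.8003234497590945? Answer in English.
Using x(t) = -5·t^3 - 2·t^2 + 2·t + 1 and substituting t = 6.8003234497590945, we find x = -1650.27250656746.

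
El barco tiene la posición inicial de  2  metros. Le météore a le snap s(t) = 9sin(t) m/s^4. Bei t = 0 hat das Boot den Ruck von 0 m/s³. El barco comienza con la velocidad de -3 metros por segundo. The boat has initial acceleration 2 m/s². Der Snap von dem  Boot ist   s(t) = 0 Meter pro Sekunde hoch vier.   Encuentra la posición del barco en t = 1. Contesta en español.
Necesitamos integrar nuestra ecuación del snap s(t) = 0 4 veces. La antiderivada del snap, con j(0) = 0, da la sacudida: j(t) = 0. Tomando ∫j(t)dt y aplicando a(0) = 2, encontramos a(t) = 2. Integrando la aceleración y usando la condición inicial v(0) = -3, obtenemos v(t) = 2·t - 3. La integral de la velocidad es la posición. Usando x(0) = 2, obtenemos x(t) = t^2 - 3·t + 2. Usando x(t) = t^2 - 3·t + 2 y sustituyendo t = 1, encontramos x = 0.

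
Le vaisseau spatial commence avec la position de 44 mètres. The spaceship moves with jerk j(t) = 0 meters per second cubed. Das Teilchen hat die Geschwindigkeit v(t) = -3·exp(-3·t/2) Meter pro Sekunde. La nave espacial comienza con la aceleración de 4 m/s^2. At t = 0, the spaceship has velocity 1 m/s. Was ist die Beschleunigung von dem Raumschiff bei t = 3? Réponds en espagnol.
Partiendo de la sacudida j(t) = 0, tomamos 1 integral. Tomando ∫j(t)dt y aplicando a(0) = 4, encontramos a(t) = 4. Tenemos la aceleración a(t) = 4. Sustituyendo t = 3: a(3) = 4.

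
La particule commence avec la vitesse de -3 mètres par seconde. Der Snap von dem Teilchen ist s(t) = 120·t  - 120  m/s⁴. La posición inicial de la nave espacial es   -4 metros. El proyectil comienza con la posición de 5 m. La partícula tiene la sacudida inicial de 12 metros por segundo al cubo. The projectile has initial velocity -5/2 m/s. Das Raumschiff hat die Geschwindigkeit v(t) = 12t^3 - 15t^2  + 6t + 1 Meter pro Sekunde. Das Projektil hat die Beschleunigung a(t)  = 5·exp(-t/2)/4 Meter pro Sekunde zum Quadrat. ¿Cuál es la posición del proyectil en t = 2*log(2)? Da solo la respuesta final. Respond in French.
À t = 2*log(2), x = 5/2.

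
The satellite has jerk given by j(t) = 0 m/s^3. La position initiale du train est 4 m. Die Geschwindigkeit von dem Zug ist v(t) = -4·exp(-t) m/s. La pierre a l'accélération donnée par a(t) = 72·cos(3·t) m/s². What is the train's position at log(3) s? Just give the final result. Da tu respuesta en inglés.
The answer is 4/3.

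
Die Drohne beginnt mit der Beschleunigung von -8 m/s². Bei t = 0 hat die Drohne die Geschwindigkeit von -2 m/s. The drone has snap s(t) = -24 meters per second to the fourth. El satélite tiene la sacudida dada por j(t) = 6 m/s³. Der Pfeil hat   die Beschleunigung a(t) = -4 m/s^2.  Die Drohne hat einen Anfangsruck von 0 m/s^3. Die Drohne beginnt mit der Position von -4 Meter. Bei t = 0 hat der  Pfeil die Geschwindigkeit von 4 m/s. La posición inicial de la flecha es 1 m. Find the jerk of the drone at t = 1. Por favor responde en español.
Para resolver esto, necesitamos tomar 1 antiderivada de nuestra ecuación del snap s(t) = -24. La integral del snap, con j(0) = 0, da la sacudida: j(t) = -24·t. Tenemos la sacudida j(t) = -24·t. Sustituyendo t = 1: j(1) = -24.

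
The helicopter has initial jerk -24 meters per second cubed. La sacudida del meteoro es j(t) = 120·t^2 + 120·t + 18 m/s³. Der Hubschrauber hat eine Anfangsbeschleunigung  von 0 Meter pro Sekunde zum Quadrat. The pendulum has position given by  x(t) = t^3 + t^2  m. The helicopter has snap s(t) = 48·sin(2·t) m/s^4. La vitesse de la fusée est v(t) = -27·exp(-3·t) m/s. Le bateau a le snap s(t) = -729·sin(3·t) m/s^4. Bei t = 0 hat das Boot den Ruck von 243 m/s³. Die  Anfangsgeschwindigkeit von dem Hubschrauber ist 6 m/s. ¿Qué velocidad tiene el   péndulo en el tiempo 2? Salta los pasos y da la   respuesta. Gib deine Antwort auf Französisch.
À t = 2, v = 16.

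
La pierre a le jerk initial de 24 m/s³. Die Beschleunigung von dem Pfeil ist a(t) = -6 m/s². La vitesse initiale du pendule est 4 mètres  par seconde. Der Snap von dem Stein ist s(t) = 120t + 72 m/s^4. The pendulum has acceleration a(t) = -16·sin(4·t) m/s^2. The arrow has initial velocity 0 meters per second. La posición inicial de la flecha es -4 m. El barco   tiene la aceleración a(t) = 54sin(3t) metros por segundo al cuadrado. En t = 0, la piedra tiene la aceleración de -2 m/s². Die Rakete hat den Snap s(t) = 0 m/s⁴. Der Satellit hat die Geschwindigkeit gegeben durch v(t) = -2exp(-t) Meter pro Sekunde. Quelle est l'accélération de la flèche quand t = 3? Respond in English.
Using a(t) = -6 and substituting t = 3, we find a = -6.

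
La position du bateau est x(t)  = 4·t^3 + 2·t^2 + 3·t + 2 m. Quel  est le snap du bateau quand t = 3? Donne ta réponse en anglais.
Starting from position x(t) = 4·t^3 + 2·t^2 + 3·t + 2, we take 4 derivatives. Taking d/dt of x(t), we find v(t) = 12·t^2 + 4·t + 3. Differentiating velocity, we get acceleration: a(t) = 24·t + 4. Differentiating acceleration, we get jerk: j(t) = 24. Differentiating jerk, we get snap: s(t) = 0. Using s(t) = 0 and substituting t = 3, we find s = 0.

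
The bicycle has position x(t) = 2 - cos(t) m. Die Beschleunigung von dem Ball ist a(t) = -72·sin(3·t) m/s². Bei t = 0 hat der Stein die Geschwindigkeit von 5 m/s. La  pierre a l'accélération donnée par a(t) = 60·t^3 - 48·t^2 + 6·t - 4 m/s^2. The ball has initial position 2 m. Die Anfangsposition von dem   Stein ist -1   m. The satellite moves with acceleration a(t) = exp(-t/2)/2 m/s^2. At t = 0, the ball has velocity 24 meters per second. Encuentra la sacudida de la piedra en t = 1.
Partiendo de la aceleración a(t) = 60·t^3 - 48·t^2 + 6·t - 4, tomamos 1 derivada. Derivando la aceleración, obtenemos la sacudida: j(t) = 180·t^2 - 96·t + 6. Usando j(t) = 180·t^2 - 96·t + 6 y sustituyendo t = 1, encontramos j = 90.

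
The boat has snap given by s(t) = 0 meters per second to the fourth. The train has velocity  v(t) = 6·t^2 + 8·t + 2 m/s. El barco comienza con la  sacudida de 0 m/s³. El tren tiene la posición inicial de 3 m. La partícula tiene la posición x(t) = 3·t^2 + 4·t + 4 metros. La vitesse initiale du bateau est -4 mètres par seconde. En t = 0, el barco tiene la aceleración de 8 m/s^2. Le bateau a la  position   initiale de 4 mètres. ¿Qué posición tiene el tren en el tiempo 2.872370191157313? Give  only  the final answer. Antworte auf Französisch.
x(2.872370191157313) = 89.1438233730250.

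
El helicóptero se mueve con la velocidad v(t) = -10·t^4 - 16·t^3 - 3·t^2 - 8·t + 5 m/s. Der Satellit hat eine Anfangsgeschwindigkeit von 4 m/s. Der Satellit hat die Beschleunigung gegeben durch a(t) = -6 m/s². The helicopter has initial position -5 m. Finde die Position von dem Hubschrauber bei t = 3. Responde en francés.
Nous devons intégrer notre équation de la vitesse v(t) = -10·t^4 - 16·t^3 - 3·t^2 - 8·t + 5 1 fois. L'intégrale de la vitesse est la position. En utilisant x(0) = -5, nous obtenons x(t) = -2·t^5 - 4·t^4 - t^3 - 4·t^2 + 5·t - 5. Nous avons la position x(t) = -2·t^5 - 4·t^4 - t^3 - 4·t^2 + 5·t - 5. En substituant t = 3: x(3) = -863.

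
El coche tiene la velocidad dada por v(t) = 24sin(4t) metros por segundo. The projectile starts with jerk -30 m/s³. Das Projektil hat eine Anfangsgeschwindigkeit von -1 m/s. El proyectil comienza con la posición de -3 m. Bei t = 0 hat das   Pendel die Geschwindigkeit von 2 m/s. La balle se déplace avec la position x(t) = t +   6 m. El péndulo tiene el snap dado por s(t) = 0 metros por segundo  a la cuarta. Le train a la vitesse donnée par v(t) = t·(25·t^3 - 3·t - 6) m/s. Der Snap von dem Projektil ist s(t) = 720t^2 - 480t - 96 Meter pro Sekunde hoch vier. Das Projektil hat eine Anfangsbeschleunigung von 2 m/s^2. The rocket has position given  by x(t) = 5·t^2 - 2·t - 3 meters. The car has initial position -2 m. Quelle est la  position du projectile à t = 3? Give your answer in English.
We need to integrate our snap equation s(t) = 720·t^2 - 480·t - 96 4 times. Taking ∫s(t)dt and applying j(0) = -30, we find j(t) = 240·t^3 - 240·t^2 - 96·t - 30. Integrating jerk and using the initial condition a(0) = 2, we get a(t) = 60·t^4 - 80·t^3 - 48·t^2 - 30·t + 2. Taking ∫a(t)dt and applying v(0) = -1, we find v(t) = 12·t^5 - 20·t^4 - 16·t^3 - 15·t^2 + 2·t - 1. Integrating velocity and using the initial condition x(0) = -3, we get x(t) = 2·t^6 - 4·t^5 - 4·t^4 - 5·t^3 + t^2 - t - 3. From the given position equation x(t) = 2·t^6 - 4·t^5 - 4·t^4 - 5·t^3 + t^2 - t - 3, we substitute t = 3 to get x = 30.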